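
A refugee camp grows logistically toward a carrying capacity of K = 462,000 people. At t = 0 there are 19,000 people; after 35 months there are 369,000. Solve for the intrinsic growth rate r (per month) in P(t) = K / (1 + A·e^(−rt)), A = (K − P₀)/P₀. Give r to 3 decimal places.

A = (462000 − 19000)/19000 = 23.31579
369000 = 462000/(1 + 23.31579·e^(−r·35)) → e^(−35r) = (1.25203 − 1)/23.31579 = 0.01081
r = −ln(0.01081)/35 = 4.52733/35

r ≈ 0.129 per month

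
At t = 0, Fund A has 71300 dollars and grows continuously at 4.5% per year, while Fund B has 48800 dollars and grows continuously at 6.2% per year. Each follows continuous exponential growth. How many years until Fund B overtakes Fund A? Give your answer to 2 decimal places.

t ≈ 22.30 years

71300·e^(0.045t) = 48800·e^(0.062t)
71300/48800 = e^((0.062 − 0.045)t) → ln(1.46107) = 0.017·t
t = 0.37917 / 0.017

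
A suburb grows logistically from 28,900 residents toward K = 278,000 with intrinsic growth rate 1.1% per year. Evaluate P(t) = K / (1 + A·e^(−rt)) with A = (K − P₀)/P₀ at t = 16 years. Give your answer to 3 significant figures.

≈ 33,800 residents

A = (278000 − 28900)/28900 = 8.61938
P(16) = 278000 / (1 + 8.61938·e^(−0.011·16)) = 278000 / (1 + 8.61938·0.838618)
= 278000 / 8.22836 ≈ 33785.57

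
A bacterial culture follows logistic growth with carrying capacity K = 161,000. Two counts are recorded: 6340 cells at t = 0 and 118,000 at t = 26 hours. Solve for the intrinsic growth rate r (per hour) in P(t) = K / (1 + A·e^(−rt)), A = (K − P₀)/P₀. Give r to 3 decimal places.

r ≈ 0.162 per hour

A = (161000 − 6340)/6340 = 24.39432
118000 = 161000/(1 + 24.39432·e^(−r·26)) → e^(−26r) = (1.36441 − 1)/24.39432 = 0.014938
r = −ln(0.014938)/26 = 4.20383/26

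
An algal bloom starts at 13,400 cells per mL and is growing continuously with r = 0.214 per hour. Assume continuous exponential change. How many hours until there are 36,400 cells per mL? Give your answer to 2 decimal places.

t ≈ 4.67 hours

36400 = 13400 · e^(0.214·t)
t = ln(36400/13400) / 0.214 = ln(2.71642) / 0.214 = 0.99931 / 0.214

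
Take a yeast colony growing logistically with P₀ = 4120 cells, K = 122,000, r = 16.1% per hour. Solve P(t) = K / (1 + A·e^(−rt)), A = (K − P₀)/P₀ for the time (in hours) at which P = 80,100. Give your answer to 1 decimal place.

t ≈ 24.9 hours

A = (122000 − 4120)/4120 = 28.61165
80100 = 122000/(1 + 28.61165·e^(−0.161t)) → 1 + 28.61165·e^(−0.161t) = 1.5231
e^(−0.161t) = 0.018283 → t = ln(54.69674)/0.161 = 4.0018/0.161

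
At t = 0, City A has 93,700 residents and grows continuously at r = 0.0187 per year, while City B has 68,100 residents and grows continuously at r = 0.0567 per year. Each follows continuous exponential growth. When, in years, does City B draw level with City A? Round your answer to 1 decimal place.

93700·e^(0.0187t) = 68100·e^(0.0567t)
93700/68100 = e^((0.0567 − 0.0187)t) → ln(1.37592) = 0.038·t
t = 0.31912 / 0.038

t ≈ 8.4 years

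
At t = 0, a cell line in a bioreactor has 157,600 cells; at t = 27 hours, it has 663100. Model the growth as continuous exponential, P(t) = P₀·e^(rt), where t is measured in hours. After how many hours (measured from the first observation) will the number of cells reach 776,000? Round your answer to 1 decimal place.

r = ln(663100/157600) / 27 ≈ 0.053217 per hour
t = ln(776000/157600) / r = 1.59409 / 0.053217 ≈ 29.954

t ≈ 30.0 hours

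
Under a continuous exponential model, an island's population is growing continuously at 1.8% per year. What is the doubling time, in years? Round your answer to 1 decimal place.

doubling time = ln(2) / |r| = 0.69315 / 0.018

doubling time ≈ 38.5 years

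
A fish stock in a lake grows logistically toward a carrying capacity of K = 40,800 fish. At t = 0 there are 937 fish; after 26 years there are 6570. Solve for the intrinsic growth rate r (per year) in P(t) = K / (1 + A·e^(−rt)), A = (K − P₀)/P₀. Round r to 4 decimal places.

r ≈ 0.0808 per year

A = (40800 − 937)/937 = 42.54322
6570 = 40800/(1 + 42.54322·e^(−r·26)) → e^(−26r) = (6.21005 − 1)/42.54322 = 0.122465
r = −ln(0.122465)/26 = 2.09993/26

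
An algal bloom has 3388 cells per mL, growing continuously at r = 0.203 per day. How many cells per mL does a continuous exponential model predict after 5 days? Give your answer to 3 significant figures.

≈ 9,350 cells per mL

P(5) = 3388 · e^(0.203·5) = 3388 · e^(1.015)
= 3388 · 2.75936 ≈ 9348.72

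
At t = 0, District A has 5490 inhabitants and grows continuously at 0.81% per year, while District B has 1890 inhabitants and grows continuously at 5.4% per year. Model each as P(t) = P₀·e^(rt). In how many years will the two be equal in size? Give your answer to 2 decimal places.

5490·e^(0.0081t) = 1890·e^(0.054t)
5490/1890 = e^((0.054 − 0.0081)t) → ln(2.90476) = 0.0459·t
t = 1.06635 / 0.0459

t ≈ 23.23 years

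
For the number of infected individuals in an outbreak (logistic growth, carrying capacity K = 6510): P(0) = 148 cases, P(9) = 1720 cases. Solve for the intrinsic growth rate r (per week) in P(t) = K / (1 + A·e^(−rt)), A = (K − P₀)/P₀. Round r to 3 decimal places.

A = (6510 − 148)/148 = 42.98649
1720 = 6510/(1 + 42.98649·e^(−r·9)) → e^(−9r) = (3.78488 − 1)/42.98649 = 0.064785
r = −ln(0.064785)/9 = 2.73668/9

r ≈ 0.304 per week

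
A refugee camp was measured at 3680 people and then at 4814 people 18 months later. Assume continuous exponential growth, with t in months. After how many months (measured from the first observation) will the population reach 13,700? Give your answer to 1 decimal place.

r = ln(4814/3680) / 18 ≈ 0.014923 per month
t = ln(13700/3680) / r = 1.31448 / 0.014923 ≈ 88.084

t ≈ 88.1 months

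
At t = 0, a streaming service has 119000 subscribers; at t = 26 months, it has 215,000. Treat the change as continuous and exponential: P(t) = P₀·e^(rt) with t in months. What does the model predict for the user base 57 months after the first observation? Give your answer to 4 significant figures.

r = ln(215000/119000) / 26 ≈ 0.022751 per month
P(57) = 119000 · e^(0.022751·57) = 119000 · 3.65751 ≈ 435243.38

≈ 435,200 subscribers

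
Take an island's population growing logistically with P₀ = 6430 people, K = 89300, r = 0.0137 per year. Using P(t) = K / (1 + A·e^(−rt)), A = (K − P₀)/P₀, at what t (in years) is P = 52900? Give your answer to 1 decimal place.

t ≈ 213.9 years

A = (89300 − 6430)/6430 = 12.88802
52900 = 89300/(1 + 12.88802·e^(−0.0137t)) → 1 + 12.88802·e^(−0.0137t) = 1.68809
e^(−0.0137t) = 0.05339 → t = ln(18.73012)/0.0137 = 2.93013/0.0137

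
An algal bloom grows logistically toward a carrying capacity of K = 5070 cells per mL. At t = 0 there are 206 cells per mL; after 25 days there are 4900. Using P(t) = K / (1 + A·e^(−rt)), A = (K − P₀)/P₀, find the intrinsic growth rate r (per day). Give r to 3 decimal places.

A = (5070 − 206)/206 = 23.61165
4900 = 5070/(1 + 23.61165·e^(−r·25)) → e^(−25r) = (1.03469 − 1)/23.61165 = 0.001469
r = −ln(0.001469)/25 = 6.52293/25

r ≈ 0.261 per day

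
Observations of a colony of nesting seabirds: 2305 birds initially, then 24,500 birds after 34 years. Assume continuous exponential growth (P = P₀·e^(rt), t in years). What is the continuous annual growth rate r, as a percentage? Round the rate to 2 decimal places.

24500 = 2305 · e^(r·34)
e^(34r) = 24500/2305 = 10.62907
r = ln(10.62907) / 34 = 2.36359 / 34

r ≈ 6.95% per year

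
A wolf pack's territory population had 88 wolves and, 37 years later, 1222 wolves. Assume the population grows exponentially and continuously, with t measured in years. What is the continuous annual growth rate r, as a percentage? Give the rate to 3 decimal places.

r ≈ 7.111% per year

1222 = 88 · e^(r·37)
e^(37r) = 1222/88 = 13.88636
r = ln(13.88636) / 37 = 2.63091 / 37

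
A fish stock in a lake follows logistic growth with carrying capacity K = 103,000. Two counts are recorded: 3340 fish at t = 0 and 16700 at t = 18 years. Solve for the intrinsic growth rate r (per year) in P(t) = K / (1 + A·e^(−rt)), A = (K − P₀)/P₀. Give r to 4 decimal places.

A = (103000 − 3340)/3340 = 29.83832
16700 = 103000/(1 + 29.83832·e^(−r·18)) → e^(−18r) = (6.16766 − 1)/29.83832 = 0.173189
r = −ln(0.173189)/18 = 1.75337/18

r ≈ 0.0974 per year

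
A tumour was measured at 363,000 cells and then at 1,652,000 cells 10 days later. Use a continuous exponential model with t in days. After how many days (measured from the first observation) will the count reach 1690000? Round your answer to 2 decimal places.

r = ln(1652000/363000) / 10 ≈ 0.151534 per day
t = ln(1690000/363000) / r = 1.53808 / 0.151534 ≈ 10.15

t ≈ 10.15 days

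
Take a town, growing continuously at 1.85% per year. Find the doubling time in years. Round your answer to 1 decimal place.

doubling time ≈ 37.5 years

doubling time = ln(2) / |r| = 0.69315 / 0.0185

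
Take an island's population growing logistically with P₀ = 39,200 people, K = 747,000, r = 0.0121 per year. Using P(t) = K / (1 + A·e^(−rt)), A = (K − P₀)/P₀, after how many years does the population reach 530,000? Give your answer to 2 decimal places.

t ≈ 312.93 years

A = (747000 − 39200)/39200 = 18.05612
530000 = 747000/(1 + 18.05612·e^(−0.0121t)) → 1 + 18.05612·e^(−0.0121t) = 1.40943
e^(−0.0121t) = 0.022676 → t = ln(44.10021)/0.0121 = 3.78646/0.0121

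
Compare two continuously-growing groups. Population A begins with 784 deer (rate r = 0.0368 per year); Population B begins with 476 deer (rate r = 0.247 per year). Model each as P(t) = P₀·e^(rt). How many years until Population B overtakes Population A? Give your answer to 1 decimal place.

t ≈ 2.4 years

784·e^(0.0368t) = 476·e^(0.247t)
784/476 = e^((0.247 − 0.0368)t) → ln(1.64706) = 0.2102·t
t = 0.49899 / 0.2102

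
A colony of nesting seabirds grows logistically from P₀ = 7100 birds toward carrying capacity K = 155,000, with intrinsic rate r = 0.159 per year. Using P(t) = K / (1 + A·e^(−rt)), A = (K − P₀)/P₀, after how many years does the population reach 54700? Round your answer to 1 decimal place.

A = (155000 − 7100)/7100 = 20.83099
54700 = 155000/(1 + 20.83099·e^(−0.159t)) → 1 + 20.83099·e^(−0.159t) = 2.83364
e^(−0.159t) = 0.088025 → t = ln(11.36047)/0.159 = 2.43014/0.159

t ≈ 15.3 years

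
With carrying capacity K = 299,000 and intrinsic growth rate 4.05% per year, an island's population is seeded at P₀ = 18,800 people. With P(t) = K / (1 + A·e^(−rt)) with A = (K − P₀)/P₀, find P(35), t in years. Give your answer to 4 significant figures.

≈ 64,840 people

A = (299000 − 18800)/18800 = 14.90426
P(35) = 299000 / (1 + 14.90426·e^(−0.0405·35)) = 299000 / (1 + 14.90426·0.242319)
= 299000 / 4.61159 ≈ 64836.71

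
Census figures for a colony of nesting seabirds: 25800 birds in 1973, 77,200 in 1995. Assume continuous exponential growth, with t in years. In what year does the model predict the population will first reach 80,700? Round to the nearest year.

r = ln(77200/25800) / 22 = 1.09602/22 ≈ 0.049819 per year
t = ln(80700/25800) / r = 1.14036/0.049819 ≈ 22.89 years after 1973

year 1996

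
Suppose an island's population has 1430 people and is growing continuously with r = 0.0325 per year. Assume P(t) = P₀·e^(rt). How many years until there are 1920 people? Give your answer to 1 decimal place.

t ≈ 9.1 years

1920 = 1430 · e^(0.0325·t)
t = ln(1920/1430) / 0.0325 = ln(1.34266) / 0.0325 = 0.29465 / 0.0325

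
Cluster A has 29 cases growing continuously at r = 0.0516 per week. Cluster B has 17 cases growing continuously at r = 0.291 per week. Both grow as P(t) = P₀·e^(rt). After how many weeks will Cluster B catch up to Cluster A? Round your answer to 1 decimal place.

29·e^(0.0516t) = 17·e^(0.291t)
29/17 = e^((0.291 − 0.0516)t) → ln(1.70588) = 0.2394·t
t = 0.53408 / 0.2394

t ≈ 2.2 weeks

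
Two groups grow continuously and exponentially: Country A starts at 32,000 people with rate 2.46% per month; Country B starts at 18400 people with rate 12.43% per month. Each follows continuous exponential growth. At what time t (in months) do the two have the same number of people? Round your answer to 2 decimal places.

t ≈ 5.55 months

32000·e^(0.0246t) = 18400·e^(0.1243t)
32000/18400 = e^((0.1243 − 0.0246)t) → ln(1.73913) = 0.0997·t
t = 0.55339 / 0.0997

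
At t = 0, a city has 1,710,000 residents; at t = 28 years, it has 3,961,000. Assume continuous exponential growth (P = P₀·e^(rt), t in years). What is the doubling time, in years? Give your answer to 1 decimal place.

r = ln(3961000/1710000) / 28 = ln(2.31637) / 28 ≈ 0.03 per year
doubling time = ln 2 / |r| = 0.69315 / 0.03

doubling time ≈ 23.1 years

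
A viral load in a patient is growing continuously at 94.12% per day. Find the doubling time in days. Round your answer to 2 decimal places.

doubling time ≈ 0.74 days

doubling time = ln(2) / |r| = 0.69315 / 0.9412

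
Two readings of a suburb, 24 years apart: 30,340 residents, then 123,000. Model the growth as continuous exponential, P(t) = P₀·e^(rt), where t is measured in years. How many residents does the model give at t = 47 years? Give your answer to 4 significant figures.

≈ 470,400 residents

r = ln(123000/30340) / 24 ≈ 0.058322 per year
P(47) = 30340 · e^(0.058322·47) = 30340 · 15.50423 ≈ 470398.49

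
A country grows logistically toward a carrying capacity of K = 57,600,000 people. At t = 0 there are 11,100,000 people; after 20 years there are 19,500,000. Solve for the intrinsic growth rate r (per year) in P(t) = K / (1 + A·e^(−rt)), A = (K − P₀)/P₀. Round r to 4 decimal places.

r ≈ 0.0381 per year

A = (57600000 − 11100000)/11100000 = 4.18919
19500000 = 57600000/(1 + 4.18919·e^(−r·20)) → e^(−20r) = (2.95385 − 1)/4.18919 = 0.466402
r = −ln(0.466402)/20 = 0.76271/20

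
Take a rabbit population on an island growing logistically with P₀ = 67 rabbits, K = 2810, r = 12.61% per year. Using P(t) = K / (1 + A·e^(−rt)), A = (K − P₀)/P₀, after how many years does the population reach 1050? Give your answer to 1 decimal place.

t ≈ 25.3 years

A = (2810 − 67)/67 = 40.9403
1050 = 2810/(1 + 40.9403·e^(−0.1261t)) → 1 + 40.9403·e^(−0.1261t) = 2.67619
e^(−0.1261t) = 0.040942 → t = ln(24.42461)/0.1261 = 3.19559/0.1261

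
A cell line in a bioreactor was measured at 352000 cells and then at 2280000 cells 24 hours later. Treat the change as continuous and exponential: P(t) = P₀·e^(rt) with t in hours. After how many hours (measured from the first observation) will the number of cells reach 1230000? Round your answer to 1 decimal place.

t ≈ 16.1 hours

r = ln(2280000/352000) / 24 ≈ 0.077846 per hour
t = ln(1230000/352000) / r = 1.25114 / 0.077846 ≈ 16.072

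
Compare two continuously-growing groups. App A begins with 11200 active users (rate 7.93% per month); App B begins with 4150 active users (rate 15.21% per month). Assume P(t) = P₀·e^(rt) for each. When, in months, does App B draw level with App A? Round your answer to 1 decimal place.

11200·e^(0.0793t) = 4150·e^(0.1521t)
11200/4150 = e^((0.1521 − 0.0793)t) → ln(2.6988) = 0.0728·t
t = 0.99281 / 0.0728

t ≈ 13.6 months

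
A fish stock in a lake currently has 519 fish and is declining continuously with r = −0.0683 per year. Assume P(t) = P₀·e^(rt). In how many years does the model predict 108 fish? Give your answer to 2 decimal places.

108 = 519 · e^(-0.0683·t)
t = ln(108/519) / -0.0683 = ln(0.20809) / -0.0683 = -1.56977 / -0.0683

t ≈ 22.98 years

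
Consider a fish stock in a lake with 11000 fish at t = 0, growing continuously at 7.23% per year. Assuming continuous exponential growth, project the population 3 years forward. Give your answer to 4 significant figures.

P(3) = 11000 · e^(0.0723·3) = 11000 · e^(0.2169)
= 11000 · 1.24222 ≈ 13664.42

≈ 13,660 fish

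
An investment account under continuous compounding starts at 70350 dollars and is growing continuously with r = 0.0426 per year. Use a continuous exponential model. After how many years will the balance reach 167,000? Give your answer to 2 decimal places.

t ≈ 20.29 years

167000 = 70350 · e^(0.0426·t)
t = ln(167000/70350) / 0.0426 = ln(2.37385) / 0.0426 = 0.86451 / 0.0426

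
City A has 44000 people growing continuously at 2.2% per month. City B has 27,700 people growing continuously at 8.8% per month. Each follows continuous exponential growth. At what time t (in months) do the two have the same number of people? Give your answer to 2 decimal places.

t ≈ 7.01 months

44000·e^(0.022t) = 27700·e^(0.088t)
44000/27700 = e^((0.088 − 0.022)t) → ln(1.58845) = 0.066·t
t = 0.46276 / 0.066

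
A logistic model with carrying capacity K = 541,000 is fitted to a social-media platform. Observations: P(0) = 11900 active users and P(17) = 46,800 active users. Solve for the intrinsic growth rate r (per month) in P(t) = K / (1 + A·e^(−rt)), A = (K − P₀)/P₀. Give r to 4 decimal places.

A = (541000 − 11900)/11900 = 44.46218
46800 = 541000/(1 + 44.46218·e^(−r·17)) → e^(−17r) = (11.55983 − 1)/44.46218 = 0.237501
r = −ln(0.237501)/17 = 1.43758/17

r ≈ 0.0846 per month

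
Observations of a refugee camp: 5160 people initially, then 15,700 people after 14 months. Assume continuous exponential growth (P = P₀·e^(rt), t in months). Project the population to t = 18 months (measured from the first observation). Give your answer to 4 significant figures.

≈ 21,580 people

r = ln(15700/5160) / 14 ≈ 0.07948 per month
P(18) = 5160 · e^(0.07948·18) = 5160 · 4.1814 ≈ 21576.01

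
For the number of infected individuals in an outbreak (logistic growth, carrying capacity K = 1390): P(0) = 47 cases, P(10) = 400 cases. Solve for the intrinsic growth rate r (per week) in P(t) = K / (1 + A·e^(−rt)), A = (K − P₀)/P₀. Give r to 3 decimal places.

r ≈ 0.245 per week

A = (1390 − 47)/47 = 28.57447
400 = 1390/(1 + 28.57447·e^(−r·10)) → e^(−10r) = (3.475 − 1)/28.57447 = 0.086616
r = −ln(0.086616)/10 = 2.44627/10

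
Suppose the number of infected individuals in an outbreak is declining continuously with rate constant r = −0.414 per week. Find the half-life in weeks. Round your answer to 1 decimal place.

half-life ≈ 1.7 weeks

half-life = ln(2) / |r| = 0.69315 / 0.414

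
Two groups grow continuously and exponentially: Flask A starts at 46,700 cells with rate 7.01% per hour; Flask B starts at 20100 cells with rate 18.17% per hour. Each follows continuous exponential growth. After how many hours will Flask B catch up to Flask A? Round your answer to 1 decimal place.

46700·e^(0.0701t) = 20100·e^(0.1817t)
46700/20100 = e^((0.1817 − 0.0701)t) → ln(2.32338) = 0.1116·t
t = 0.84302 / 0.1116

t ≈ 7.6 hours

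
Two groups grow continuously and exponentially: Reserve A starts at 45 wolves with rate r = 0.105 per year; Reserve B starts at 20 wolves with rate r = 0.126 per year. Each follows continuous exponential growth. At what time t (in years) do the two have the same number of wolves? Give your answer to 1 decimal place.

t ≈ 38.6 years

45·e^(0.105t) = 20·e^(0.126t)
45/20 = e^((0.126 − 0.105)t) → ln(2.25) = 0.021·t
t = 0.81093 / 0.021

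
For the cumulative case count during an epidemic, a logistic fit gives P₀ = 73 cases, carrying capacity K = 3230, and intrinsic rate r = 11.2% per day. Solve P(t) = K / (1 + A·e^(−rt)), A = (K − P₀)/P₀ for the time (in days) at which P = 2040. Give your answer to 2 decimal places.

A = (3230 − 73)/73 = 43.24658
2040 = 3230/(1 + 43.24658·e^(−0.112t)) → 1 + 43.24658·e^(−0.112t) = 1.58333
e^(−0.112t) = 0.013489 → t = ln(74.13699)/0.112 = 4.30591/0.112

t ≈ 38.45 days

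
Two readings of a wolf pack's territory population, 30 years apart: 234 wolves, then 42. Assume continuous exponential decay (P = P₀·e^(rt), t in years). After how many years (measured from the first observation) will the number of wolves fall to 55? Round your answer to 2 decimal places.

r = ln(42/234) / 30 ≈ -0.057255 per year
t = ln(55/234) / r = -1.44799 / -0.057255 ≈ 25.29

t ≈ 25.29 years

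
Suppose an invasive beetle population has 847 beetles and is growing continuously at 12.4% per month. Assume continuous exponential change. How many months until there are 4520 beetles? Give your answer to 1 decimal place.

t ≈ 13.5 months

4520 = 847 · e^(0.124·t)
t = ln(4520/847) / 0.124 = ln(5.33648) / 0.124 = 1.67457 / 0.124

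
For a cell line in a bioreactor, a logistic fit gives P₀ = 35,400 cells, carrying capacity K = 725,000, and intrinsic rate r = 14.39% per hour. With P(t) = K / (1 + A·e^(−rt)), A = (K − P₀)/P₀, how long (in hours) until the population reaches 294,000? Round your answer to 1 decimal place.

A = (725000 − 35400)/35400 = 19.48023
294000 = 725000/(1 + 19.48023·e^(−0.1439t)) → 1 + 19.48023·e^(−0.1439t) = 2.46599
e^(−0.1439t) = 0.075255 → t = ln(13.28814)/0.1439 = 2.58687/0.1439

t ≈ 18.0 hours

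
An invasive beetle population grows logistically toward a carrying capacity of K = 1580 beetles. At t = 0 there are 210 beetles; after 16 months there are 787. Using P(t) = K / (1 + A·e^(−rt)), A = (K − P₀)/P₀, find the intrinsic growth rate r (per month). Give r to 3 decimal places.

A = (1580 − 210)/210 = 6.52381
787 = 1580/(1 + 6.52381·e^(−r·16)) → e^(−16r) = (2.00762 − 1)/6.52381 = 0.154453
r = −ln(0.154453)/16 = 1.86786/16

r ≈ 0.117 per month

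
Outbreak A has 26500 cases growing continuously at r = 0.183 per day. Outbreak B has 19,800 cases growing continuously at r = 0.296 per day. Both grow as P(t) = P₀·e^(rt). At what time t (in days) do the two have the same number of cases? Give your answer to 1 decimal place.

t ≈ 2.6 days

26500·e^(0.183t) = 19800·e^(0.296t)
26500/19800 = e^((0.296 − 0.183)t) → ln(1.33838) = 0.113·t
t = 0.29146 / 0.113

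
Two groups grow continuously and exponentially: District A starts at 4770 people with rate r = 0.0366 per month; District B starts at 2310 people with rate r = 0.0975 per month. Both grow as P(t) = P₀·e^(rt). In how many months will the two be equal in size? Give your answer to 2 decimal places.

4770·e^(0.0366t) = 2310·e^(0.0975t)
4770/2310 = e^((0.0975 − 0.0366)t) → ln(2.06494) = 0.0609·t
t = 0.7251 / 0.0609

t ≈ 11.91 months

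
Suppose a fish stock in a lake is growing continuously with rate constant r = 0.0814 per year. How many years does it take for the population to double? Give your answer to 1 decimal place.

doubling time ≈ 8.5 years

doubling time = ln(2) / |r| = 0.69315 / 0.0814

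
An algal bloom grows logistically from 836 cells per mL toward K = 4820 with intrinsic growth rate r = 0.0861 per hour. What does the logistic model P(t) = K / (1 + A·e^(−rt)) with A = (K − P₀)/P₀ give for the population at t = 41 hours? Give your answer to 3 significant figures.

≈ 4,230 cells per mL

A = (4820 − 836)/836 = 4.76555
P(41) = 4820 / (1 + 4.76555·e^(−0.0861·41)) = 4820 / (1 + 4.76555·0.029302)
= 4820 / 1.13964 ≈ 4229.41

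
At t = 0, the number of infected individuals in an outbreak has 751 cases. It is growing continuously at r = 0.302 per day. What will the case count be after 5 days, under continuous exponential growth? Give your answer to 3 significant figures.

P(5) = 751 · e^(0.302·5) = 751 · e^(1.51)
= 751 · 4.52673 ≈ 3399.57

≈ 3,400 cases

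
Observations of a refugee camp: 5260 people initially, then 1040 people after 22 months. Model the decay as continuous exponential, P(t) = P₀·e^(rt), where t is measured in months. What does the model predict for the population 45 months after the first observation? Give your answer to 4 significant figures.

r = ln(1040/5260) / 22 ≈ -0.073678 per month
P(45) = 5260 · e^(-0.073678·45) = 5260 · 0.03632 ≈ 191.02

≈ 191.0 people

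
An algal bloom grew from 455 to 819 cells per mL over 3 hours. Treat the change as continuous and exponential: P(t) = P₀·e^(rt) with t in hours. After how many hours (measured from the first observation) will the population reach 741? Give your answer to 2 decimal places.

t ≈ 2.49 hours

r = ln(819/455) / 3 ≈ 0.195929 per hour
t = ln(741/455) / r = 0.4877 / 0.195929 ≈ 2.489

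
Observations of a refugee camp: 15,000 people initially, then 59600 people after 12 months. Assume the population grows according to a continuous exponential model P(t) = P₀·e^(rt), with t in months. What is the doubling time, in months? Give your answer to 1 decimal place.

r = ln(59600/15000) / 12 = ln(3.97333) / 12 ≈ 0.114967 per month
doubling time = ln 2 / |r| = 0.69315 / 0.114967

doubling time ≈ 6.0 months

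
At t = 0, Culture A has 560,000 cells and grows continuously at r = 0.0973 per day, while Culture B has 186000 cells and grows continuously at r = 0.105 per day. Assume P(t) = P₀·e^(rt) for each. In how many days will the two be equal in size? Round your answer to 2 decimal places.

560000·e^(0.0973t) = 186000·e^(0.105t)
560000/186000 = e^((0.105 − 0.0973)t) → ln(3.01075) = 0.0077·t
t = 1.10219 / 0.0077

t ≈ 143.14 days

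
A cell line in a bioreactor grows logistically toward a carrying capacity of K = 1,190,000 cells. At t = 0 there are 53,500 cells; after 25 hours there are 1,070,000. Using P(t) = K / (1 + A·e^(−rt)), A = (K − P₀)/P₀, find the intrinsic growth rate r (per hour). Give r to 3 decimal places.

A = (1190000 − 53500)/53500 = 21.24299
1070000 = 1190000/(1 + 21.24299·e^(−r·25)) → e^(−25r) = (1.11215 − 1)/21.24299 = 0.005279
r = −ln(0.005279)/25 = 5.24395/25

r ≈ 0.210 per hour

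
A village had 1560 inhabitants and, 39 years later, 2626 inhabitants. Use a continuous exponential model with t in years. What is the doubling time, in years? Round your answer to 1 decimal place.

r = ln(2626/1560) / 39 = ln(1.68333) / 39 ≈ 0.013353 per year
doubling time = ln 2 / |r| = 0.69315 / 0.013353

doubling time ≈ 51.9 years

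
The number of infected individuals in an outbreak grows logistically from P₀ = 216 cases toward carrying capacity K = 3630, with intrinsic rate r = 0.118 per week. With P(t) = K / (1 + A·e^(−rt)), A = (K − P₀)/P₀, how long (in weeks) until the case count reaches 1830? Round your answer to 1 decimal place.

A = (3630 − 216)/216 = 15.80556
1830 = 3630/(1 + 15.80556·e^(−0.118t)) → 1 + 15.80556·e^(−0.118t) = 1.98361
e^(−0.118t) = 0.062232 → t = ln(16.06898)/0.118 = 2.77689/0.118

t ≈ 23.5 weeks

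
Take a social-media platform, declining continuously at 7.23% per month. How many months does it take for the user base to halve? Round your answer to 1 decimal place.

half-life = ln(2) / |r| = 0.69315 / 0.0723

half-life ≈ 9.6 months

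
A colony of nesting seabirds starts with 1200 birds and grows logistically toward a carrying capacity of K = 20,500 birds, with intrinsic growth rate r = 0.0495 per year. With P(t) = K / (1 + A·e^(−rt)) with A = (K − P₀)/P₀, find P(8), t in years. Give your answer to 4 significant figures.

≈ 1,734 birds

A = (20500 − 1200)/1200 = 16.08333
P(8) = 20500 / (1 + 16.08333·e^(−0.0495·8)) = 20500 / (1 + 16.08333·0.673007)
= 20500 / 11.82419 ≈ 1733.73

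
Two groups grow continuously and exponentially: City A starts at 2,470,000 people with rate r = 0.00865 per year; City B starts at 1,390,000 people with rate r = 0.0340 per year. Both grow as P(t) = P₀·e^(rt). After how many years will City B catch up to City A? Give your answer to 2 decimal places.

2470000·e^(0.00865t) = 1390000·e^(0.034t)
2470000/1390000 = e^((0.034 − 0.00865)t) → ln(1.77698) = 0.02535·t
t = 0.57491 / 0.02535

t ≈ 22.68 years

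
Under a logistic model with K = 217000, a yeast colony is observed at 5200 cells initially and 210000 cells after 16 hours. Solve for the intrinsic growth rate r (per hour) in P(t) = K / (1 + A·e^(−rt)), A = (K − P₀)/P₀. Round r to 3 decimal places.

r ≈ 0.444 per hour

A = (217000 − 5200)/5200 = 40.73077
210000 = 217000/(1 + 40.73077·e^(−r·16)) → e^(−16r) = (1.03333 − 1)/40.73077 = 0.000818
r = −ln(0.000818)/16 = 7.10818/16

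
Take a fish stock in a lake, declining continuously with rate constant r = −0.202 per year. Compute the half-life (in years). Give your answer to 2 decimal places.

half-life ≈ 3.43 years

half-life = ln(2) / |r| = 0.69315 / 0.202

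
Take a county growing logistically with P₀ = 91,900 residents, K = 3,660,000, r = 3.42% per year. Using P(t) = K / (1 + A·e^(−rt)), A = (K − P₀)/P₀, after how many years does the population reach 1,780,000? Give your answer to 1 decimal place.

t ≈ 105.4 years

A = (3660000 − 91900)/91900 = 38.8259
1780000 = 3660000/(1 + 38.8259·e^(−0.0342t)) → 1 + 38.8259·e^(−0.0342t) = 2.05618
e^(−0.0342t) = 0.027203 → t = ln(36.76069)/0.0342 = 3.60443/0.0342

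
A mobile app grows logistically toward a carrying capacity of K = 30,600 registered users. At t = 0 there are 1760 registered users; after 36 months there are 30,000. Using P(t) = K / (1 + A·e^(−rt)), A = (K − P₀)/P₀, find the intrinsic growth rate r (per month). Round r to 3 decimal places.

A = (30600 − 1760)/1760 = 16.38636
30000 = 30600/(1 + 16.38636·e^(−r·36)) → e^(−36r) = (1.02 − 1)/16.38636 = 0.001221
r = −ln(0.001221)/36 = 6.70847/36

r ≈ 0.186 per month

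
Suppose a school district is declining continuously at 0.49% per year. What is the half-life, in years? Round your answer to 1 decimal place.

half-life ≈ 141.5 years

half-life = ln(2) / |r| = 0.69315 / 0.0049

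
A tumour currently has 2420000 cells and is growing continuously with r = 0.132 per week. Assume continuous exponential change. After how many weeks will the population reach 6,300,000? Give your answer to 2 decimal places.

t ≈ 7.25 weeks

6300000 = 2420000 · e^(0.132·t)
t = ln(6300000/2420000) / 0.132 = ln(2.60331) / 0.132 = 0.95678 / 0.132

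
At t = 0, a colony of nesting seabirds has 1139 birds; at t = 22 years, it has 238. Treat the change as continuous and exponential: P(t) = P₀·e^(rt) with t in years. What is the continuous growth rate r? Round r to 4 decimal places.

238 = 1139 · e^(r·22)
e^(22r) = 238/1139 = 0.20896
r = ln(0.20896) / 22 = -1.56564 / 22

r ≈ -0.0712 per year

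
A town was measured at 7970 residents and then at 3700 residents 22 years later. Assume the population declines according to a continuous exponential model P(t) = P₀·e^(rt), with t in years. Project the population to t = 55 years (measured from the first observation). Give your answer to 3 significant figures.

r = ln(3700/7970) / 22 ≈ -0.03488 per year
P(55) = 7970 · e^(-0.03488·55) = 7970 · 0.14684 ≈ 1170.35

≈ 1,170 residents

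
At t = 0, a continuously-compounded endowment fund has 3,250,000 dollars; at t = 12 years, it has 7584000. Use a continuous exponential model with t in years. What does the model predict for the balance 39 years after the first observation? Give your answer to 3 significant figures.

≈ 51,000,000 dollars

r = ln(7584000/3250000) / 12 ≈ 0.070615 per year
P(39) = 3250000 · e^(0.070615·39) = 3250000 · 15.70539 ≈ 51042506.4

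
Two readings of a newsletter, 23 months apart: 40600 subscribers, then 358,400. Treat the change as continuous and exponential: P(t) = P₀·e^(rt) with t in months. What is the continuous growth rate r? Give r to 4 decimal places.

358400 = 40600 · e^(r·23)
e^(23r) = 358400/40600 = 8.82759
r = ln(8.82759) / 23 = 2.17788 / 23

r ≈ 0.0947 per month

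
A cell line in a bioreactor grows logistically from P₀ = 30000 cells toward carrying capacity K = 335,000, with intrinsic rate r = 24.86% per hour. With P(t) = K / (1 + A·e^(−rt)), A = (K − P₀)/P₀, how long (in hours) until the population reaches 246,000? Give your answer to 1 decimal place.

A = (335000 − 30000)/30000 = 10.16667
246000 = 335000/(1 + 10.16667·e^(−0.2486t)) → 1 + 10.16667·e^(−0.2486t) = 1.36179
e^(−0.2486t) = 0.035586 → t = ln(28.10112)/0.2486 = 3.33581/0.2486

t ≈ 13.4 hours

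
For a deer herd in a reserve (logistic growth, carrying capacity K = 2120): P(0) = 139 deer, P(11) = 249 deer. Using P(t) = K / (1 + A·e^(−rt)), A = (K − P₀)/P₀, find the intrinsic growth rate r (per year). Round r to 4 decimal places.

A = (2120 − 139)/139 = 14.2518
249 = 2120/(1 + 14.2518·e^(−r·11)) → e^(−11r) = (8.51406 − 1)/14.2518 = 0.527236
r = −ln(0.527236)/11 = 0.64011/11

r ≈ 0.0582 per year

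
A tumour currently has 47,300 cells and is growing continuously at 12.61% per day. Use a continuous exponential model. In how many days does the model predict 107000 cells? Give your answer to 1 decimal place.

107000 = 47300 · e^(0.1261·t)
t = ln(107000/47300) / 0.1261 = ln(2.26216) / 0.1261 = 0.81632 / 0.1261

t ≈ 6.5 days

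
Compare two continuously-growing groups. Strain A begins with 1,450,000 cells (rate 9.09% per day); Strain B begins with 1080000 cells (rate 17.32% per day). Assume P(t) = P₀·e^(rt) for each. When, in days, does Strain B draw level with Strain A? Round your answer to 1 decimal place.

1450000·e^(0.0909t) = 1080000·e^(0.1732t)
1450000/1080000 = e^((0.1732 − 0.0909)t) → ln(1.34259) = 0.0823·t
t = 0.2946 / 0.0823

t ≈ 3.6 days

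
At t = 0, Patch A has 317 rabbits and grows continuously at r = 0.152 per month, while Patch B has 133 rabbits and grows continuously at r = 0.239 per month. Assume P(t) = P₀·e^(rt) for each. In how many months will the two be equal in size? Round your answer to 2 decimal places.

317·e^(0.152t) = 133·e^(0.239t)
317/133 = e^((0.239 − 0.152)t) → ln(2.38346) = 0.087·t
t = 0.86855 / 0.087

t ≈ 9.98 months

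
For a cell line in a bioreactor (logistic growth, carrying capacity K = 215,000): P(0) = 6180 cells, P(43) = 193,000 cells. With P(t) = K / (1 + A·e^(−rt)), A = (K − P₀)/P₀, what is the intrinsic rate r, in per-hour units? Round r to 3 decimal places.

A = (215000 − 6180)/6180 = 33.78964
193000 = 215000/(1 + 33.78964·e^(−r·43)) → e^(−43r) = (1.11399 − 1)/33.78964 = 0.003374
r = −ln(0.003374)/43 = 5.6918/43

r ≈ 0.132 per hour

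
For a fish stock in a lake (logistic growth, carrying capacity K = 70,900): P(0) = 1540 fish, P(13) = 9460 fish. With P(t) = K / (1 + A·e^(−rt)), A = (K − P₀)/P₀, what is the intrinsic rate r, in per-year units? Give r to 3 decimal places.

A = (70900 − 1540)/1540 = 45.03896
9460 = 70900/(1 + 45.03896·e^(−r·13)) → e^(−13r) = (7.49471 − 1)/45.03896 = 0.144202
r = −ln(0.144202)/13 = 1.93654/13

r ≈ 0.149 per year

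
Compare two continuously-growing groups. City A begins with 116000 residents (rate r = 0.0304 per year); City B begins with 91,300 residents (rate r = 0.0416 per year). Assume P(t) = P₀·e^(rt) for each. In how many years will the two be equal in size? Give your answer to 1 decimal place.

116000·e^(0.0304t) = 91300·e^(0.0416t)
116000/91300 = e^((0.0416 − 0.0304)t) → ln(1.27054) = 0.0112·t
t = 0.23944 / 0.0112

t ≈ 21.4 years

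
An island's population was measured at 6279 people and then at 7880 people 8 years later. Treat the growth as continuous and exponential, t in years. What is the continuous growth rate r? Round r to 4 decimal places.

r ≈ 0.0284 per year

7880 = 6279 · e^(r·8)
e^(8r) = 7880/6279 = 1.25498
r = ln(1.25498) / 8 = 0.22712 / 8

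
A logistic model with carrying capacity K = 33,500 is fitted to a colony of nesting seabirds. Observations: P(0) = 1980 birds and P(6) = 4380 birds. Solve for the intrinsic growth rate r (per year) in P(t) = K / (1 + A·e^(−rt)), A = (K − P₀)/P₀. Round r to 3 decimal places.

r ≈ 0.146 per year

A = (33500 − 1980)/1980 = 15.91919
4380 = 33500/(1 + 15.91919·e^(−r·6)) → e^(−6r) = (7.6484 − 1)/15.91919 = 0.417634
r = −ln(0.417634)/6 = 0.87315/6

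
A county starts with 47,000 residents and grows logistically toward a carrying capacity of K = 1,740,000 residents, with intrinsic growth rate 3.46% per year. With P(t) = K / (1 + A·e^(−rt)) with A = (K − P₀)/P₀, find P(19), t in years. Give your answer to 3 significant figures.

≈ 88,500 residents

A = (1740000 − 47000)/47000 = 36.02128
P(19) = 1740000 / (1 + 36.02128·e^(−0.0346·19)) = 1740000 / (1 + 36.02128·0.518197)
= 1740000 / 19.66611 ≈ 88477.06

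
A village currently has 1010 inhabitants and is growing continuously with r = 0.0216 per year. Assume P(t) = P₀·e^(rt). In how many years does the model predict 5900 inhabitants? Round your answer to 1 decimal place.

t ≈ 81.7 years

5900 = 1010 · e^(0.0216·t)
t = ln(5900/1010) / 0.0216 = ln(5.84158) / 0.0216 = 1.765 / 0.0216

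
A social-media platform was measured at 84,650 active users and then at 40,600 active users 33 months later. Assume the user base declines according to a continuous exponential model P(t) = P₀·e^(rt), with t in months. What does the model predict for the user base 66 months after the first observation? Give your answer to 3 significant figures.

≈ 19,500 active users

r = ln(40600/84650) / 33 ≈ -0.022265 per month
P(66) = 84650 · e^(-0.022265·66) = 84650 · 0.23004 ≈ 19472.65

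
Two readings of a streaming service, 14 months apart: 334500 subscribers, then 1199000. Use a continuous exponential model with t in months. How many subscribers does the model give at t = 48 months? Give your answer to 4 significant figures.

r = ln(1199000/334500) / 14 ≈ 0.091186 per month
P(48) = 334500 · e^(0.091186·48) = 334500 · 79.59377 ≈ 26624115.48

≈ 26,620,000 subscribers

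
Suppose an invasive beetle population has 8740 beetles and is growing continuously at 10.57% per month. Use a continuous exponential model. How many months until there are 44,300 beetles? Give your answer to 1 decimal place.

t ≈ 15.4 months

44300 = 8740 · e^(0.1057·t)
t = ln(44300/8740) / 0.1057 = ln(5.06865) / 0.1057 = 1.62307 / 0.1057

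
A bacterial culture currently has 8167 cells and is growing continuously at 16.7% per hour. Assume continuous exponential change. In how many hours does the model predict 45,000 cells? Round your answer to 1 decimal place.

t ≈ 10.2 hours

45000 = 8167 · e^(0.167·t)
t = ln(45000/8167) / 0.167 = ln(5.50998) / 0.167 = 1.70656 / 0.167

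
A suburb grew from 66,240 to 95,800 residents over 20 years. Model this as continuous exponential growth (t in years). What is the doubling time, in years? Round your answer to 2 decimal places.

doubling time ≈ 37.57 years

r = ln(95800/66240) / 20 = ln(1.44626) / 20 ≈ 0.018449 per year
doubling time = ln 2 / |r| = 0.69315 / 0.018449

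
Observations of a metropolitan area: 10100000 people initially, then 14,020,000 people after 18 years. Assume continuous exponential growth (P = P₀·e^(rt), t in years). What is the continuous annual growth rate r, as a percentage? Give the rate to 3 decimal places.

14020000 = 10100000 · e^(r·18)
e^(18r) = 14020000/10100000 = 1.38812
r = ln(1.38812) / 18 = 0.32795 / 18

r ≈ 1.822% per year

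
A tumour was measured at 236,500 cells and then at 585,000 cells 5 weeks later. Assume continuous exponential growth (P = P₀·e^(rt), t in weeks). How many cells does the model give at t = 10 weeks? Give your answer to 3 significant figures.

r = ln(585000/236500) / 5 ≈ 0.181133 per week
P(10) = 236500 · e^(0.181133·10) = 236500 · 6.11856 ≈ 1447040.17

≈ 1,450,000 cells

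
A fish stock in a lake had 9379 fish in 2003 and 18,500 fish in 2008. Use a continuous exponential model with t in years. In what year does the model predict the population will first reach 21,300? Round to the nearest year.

year 2009

r = ln(18500/9379) / 5 = 0.6793/5 ≈ 0.13586 per year
t = ln(21300/9379) / r = 0.82023/0.13586 ≈ 6.04 years after 2003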